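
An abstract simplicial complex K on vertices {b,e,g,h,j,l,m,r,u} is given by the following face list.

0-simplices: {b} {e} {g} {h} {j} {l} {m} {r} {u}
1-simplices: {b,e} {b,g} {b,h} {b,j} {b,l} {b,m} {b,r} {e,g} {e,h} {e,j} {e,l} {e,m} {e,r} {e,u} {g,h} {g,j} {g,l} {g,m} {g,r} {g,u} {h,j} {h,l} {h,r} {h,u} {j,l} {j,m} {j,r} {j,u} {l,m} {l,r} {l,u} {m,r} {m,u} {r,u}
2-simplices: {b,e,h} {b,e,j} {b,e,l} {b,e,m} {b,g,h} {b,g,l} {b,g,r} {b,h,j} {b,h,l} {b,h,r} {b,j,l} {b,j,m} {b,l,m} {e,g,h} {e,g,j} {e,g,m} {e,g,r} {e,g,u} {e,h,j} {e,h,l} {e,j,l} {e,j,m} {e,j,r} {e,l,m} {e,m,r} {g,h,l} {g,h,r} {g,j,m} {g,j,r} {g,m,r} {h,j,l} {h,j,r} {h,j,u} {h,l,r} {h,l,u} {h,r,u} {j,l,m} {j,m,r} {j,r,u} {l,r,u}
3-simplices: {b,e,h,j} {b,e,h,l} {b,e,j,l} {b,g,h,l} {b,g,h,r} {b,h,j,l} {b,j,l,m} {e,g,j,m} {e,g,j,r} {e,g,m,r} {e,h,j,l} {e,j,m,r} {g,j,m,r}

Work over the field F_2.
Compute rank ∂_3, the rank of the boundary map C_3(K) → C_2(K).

rank∂_3=11

n_0=9 n_1=34 n_2=40 n_3=13  [Z2]
∂1: piv[be,bg,bh,bj,bl,bm,br,eu] rk=8  ker:eg,eh,ej,el,em,er,gh,gj,gl,gm,gr,gu,hj,hl,hr,hu,jl,jm,jr,ju,lm,lr,lu,mr,mu,ru
∂2: piv[beh,bej,bel,bem,bgh,bgl,bgr,bhj,bhl,bhr,bjl,bjm,blm,egh,egj,egm,egr,egu,ejr,emr,hju,hlr,hlu,hru] rk=24  ker:ehj,ehl,ejl,ejm,elm,ghl,ghr,gjm,gjr,gmr,hjl,hjr,jlm,jmr,jru,lru
∂3: piv[behj,behl,bejl,bghl,bghr,bhjl,bjlm,egjm,egjr,egmr,ejmr] rk=11  ker:ehjl,gjmr
rk∂_3=11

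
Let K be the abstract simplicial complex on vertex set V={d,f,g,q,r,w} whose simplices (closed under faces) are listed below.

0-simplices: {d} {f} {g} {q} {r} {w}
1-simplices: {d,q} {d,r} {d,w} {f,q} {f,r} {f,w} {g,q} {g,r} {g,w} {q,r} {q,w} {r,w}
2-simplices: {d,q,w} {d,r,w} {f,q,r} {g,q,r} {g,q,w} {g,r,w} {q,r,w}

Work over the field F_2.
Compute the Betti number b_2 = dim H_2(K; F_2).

n_0=6 n_1=12 n_2=7  [Z2]
∂1: piv[dq,dr,dw,fq,gq] rk=5  ker:fr,fw,gr,gw,qr,qw,rw
∂2: piv[dqw,drw,fqr,gqr,gqw,grw] rk=6  ker:qrw
b_2=(7−6)−0=1

b_2=1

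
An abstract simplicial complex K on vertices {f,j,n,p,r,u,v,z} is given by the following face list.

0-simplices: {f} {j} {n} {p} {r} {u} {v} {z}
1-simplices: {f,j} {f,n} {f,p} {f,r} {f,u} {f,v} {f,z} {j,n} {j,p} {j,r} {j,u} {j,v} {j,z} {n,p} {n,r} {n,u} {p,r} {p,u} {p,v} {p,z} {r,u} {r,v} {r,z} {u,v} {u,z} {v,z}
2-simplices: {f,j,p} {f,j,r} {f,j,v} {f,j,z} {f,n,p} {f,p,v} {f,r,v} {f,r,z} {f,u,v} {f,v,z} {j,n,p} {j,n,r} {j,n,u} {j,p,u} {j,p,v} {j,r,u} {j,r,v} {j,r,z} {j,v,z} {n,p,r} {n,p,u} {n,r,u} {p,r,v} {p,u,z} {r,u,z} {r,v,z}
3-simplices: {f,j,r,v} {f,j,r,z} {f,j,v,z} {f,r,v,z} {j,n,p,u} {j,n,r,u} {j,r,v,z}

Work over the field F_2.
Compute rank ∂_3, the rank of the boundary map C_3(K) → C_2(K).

rank∂_3=6

n_0=8 n_1=26 n_2=26 n_3=7  [Z2]
∂1: piv[fj,fn,fp,fr,fu,fv,fz] rk=7  ker:jn,jp,jr,ju,jv,jz,np,nr,nu,pr,pu,pv,pz,ru,rv,rz,uv,uz,vz
∂2: piv[fjp,fjr,fjv,fjz,fnp,fpv,frv,frz,fuv,fvz,jnp,jnr,jnu,jpu,jru,npr,puz,ruz] rk=18  ker:jpv,jrv,jrz,jvz,npu,nru,prv,rvz
∂3: piv[fjrv,fjrz,fjvz,frvz,jnpu,jnru] rk=6  ker:jrvz
rk∂_3=6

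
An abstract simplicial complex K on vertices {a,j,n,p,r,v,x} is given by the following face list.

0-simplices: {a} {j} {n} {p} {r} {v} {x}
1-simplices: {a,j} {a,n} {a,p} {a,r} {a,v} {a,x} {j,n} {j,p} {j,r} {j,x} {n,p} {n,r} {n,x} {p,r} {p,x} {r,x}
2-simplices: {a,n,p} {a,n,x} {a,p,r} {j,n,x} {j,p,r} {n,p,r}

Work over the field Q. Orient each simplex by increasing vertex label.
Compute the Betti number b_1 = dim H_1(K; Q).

b_1=4

n_0=7 n_1=16 n_2=6  [Q]
∂1: piv[aj,an,ap,ar,av,ax] rk=6  ker:jn,jp,jr,jx,np,nr,nx,pr,px,rx
∂2: piv[anp,anx,apr,jnx,jpr,npr] rk=6
b_1=(16−6)−6=4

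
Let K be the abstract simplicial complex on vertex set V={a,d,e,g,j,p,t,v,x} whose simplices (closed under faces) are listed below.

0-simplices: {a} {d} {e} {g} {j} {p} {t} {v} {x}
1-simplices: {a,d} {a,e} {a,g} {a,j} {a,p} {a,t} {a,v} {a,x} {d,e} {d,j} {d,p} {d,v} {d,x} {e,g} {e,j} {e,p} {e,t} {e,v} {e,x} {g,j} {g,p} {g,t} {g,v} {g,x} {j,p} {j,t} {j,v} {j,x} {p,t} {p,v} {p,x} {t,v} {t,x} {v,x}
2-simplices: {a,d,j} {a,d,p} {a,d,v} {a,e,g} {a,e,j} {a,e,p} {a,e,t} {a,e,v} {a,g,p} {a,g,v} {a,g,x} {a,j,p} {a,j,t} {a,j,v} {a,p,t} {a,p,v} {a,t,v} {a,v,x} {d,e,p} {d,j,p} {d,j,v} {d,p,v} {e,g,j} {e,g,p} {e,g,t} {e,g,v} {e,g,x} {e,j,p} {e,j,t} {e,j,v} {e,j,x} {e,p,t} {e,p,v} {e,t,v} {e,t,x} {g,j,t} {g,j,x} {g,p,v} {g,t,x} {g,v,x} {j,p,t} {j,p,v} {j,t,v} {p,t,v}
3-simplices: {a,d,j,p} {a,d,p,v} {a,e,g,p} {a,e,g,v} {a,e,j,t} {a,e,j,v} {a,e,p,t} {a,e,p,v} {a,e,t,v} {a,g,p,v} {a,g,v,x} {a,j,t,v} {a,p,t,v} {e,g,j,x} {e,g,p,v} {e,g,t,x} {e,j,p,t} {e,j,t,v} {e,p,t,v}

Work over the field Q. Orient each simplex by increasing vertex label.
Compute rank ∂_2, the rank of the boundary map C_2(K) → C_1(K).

n_0=9 n_1=34 n_2=44 n_3=19  [Q]
∂1: piv[ad,ae,ag,aj,ap,at,av,ax] rk=8  ker:de,dj,dp,dv,dx,eg,ej,ep,et,ev,ex,gj,gp,gt,gv,gx,jp,jt,jv,jx,pt,pv,px,tv,tx,vx
∂2: piv[adj,adp,adv,aeg,aej,aep,aet,aev,agp,agv,agx,ajp,ajt,ajv,apt,apv,atv,avx,dep,egj,egt,egx,ejx,etx] rk=24  ker:djp,djv,dpv,egp,egv,ejp,ejt,ejv,ept,epv,etv,gjt,gjx,gpv,gtx,gvx,jpt,jpv,jtv,ptv
∂3: piv[adjp,adpv,aegp,aegv,aejt,aejv,aept,aepv,aetv,agpv,agvx,ajtv,aptv,egjx,egtx,ejpt] rk=16  ker:egpv,ejtv,eptv
rk∂_2=24

rank∂_2=24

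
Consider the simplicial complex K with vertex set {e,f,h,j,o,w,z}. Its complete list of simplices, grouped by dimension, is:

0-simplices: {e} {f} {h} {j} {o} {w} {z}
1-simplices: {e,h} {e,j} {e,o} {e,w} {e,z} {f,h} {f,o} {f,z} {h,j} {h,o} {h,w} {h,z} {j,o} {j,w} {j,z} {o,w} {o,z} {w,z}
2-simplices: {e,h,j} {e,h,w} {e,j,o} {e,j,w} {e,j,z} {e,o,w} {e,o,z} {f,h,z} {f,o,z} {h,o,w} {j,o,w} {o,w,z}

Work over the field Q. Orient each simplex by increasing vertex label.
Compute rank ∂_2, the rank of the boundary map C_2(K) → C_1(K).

rank∂_2=11

n_0=7 n_1=18 n_2=12  [Q]
∂1: piv[eh,ej,eo,ew,ez,fh] rk=6  ker:fo,fz,hj,ho,hw,hz,jo,jw,jz,ow,oz,wz
∂2: piv[ehj,ehw,ejo,ejw,ejz,eow,eoz,fhz,foz,how,owz] rk=11  ker:jow
rk∂_2=11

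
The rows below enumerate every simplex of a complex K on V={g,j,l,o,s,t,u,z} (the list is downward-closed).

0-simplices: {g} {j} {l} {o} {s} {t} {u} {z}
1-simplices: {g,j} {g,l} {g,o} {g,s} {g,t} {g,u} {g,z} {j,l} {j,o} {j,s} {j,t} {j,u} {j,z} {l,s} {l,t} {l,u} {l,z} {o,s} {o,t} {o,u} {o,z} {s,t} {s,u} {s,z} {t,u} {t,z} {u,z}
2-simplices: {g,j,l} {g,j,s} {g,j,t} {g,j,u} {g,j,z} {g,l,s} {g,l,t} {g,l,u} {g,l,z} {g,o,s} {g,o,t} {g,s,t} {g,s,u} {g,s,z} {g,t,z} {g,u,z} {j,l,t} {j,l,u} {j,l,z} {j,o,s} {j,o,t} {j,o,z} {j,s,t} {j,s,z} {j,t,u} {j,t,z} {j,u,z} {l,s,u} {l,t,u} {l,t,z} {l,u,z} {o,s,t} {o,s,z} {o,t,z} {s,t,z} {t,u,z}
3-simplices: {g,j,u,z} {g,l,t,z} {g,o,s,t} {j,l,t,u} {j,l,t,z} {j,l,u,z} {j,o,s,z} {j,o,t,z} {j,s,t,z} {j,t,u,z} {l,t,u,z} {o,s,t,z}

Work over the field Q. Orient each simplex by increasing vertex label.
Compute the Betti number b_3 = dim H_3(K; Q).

b_3=1

n_0=8 n_1=27 n_2=36 n_3=12  [Q]
∂1: piv[gj,gl,go,gs,gt,gu,gz] rk=7  ker:jl,jo,js,jt,ju,jz,ls,lt,lu,lz,os,ot,ou,oz,st,su,sz,tu,tz,uz
∂2: piv[gjl,gjs,gjt,gju,gjz,gls,glt,glu,glz,gos,got,gst,gsu,gsz,gtz,guz,jos,joz,jtu] rk=19  ker:jlt,jlu,jlz,jot,jst,jsz,jtz,juz,lsu,ltu,ltz,luz,ost,osz,otz,stz,tuz
∂3: piv[gjuz,gltz,gost,jltu,jltz,jluz,josz,jotz,jstz,jtuz,ostz] rk=11  ker:ltuz
b_3=(12−11)−0=1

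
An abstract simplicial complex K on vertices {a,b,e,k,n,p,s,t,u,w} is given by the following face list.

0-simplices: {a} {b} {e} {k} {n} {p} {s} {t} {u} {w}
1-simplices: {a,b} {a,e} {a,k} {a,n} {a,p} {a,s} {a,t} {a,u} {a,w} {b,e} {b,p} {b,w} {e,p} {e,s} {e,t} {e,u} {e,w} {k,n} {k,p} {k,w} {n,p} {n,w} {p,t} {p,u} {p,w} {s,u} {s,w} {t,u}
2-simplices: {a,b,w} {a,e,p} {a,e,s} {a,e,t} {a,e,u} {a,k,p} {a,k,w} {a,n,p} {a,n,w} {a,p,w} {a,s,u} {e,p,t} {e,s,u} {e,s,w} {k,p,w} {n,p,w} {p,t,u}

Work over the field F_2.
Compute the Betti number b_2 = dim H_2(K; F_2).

n_0=10 n_1=28 n_2=17  [Z2]
∂1: piv[ab,ae,ak,an,ap,as,at,au,aw] rk=9  ker:be,bp,bw,ep,es,et,eu,ew,kn,kp,kw,np,nw,pt,pu,pw,su,sw,tu
∂2: piv[abw,aep,aes,aet,aeu,akp,akw,anp,anw,apw,asu,ept,esw,ptu] rk=14  ker:esu,kpw,npw
b_2=(17−14)−0=3

b_2=3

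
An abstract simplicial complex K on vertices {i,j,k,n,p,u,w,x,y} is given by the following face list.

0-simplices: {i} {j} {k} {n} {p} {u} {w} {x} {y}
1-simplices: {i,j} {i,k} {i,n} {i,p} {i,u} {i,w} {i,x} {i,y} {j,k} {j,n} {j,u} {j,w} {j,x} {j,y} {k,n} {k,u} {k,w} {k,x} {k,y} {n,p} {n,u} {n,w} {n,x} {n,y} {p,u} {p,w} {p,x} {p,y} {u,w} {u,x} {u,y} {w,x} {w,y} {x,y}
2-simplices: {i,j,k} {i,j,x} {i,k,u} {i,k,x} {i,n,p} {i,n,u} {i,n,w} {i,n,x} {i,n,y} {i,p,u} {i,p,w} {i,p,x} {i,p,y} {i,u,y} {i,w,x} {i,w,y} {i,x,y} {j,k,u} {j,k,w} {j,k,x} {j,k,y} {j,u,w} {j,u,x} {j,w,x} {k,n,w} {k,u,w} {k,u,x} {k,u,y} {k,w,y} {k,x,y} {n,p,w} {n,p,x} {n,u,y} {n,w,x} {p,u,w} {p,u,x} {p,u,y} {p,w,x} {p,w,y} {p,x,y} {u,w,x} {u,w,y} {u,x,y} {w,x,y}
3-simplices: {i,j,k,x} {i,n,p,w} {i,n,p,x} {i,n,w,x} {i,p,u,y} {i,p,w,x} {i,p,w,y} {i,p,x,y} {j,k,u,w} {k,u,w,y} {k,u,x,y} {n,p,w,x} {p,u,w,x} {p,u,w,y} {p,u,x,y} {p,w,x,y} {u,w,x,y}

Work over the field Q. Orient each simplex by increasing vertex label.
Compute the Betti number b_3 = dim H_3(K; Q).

b_3=2

n_0=9 n_1=34 n_2=44 n_3=17  [Q]
∂1: piv[ij,ik,in,ip,iu,iw,ix,iy] rk=8  ker:jk,jn,ju,jw,jx,jy,kn,ku,kw,kx,ky,np,nu,nw,nx,ny,pu,pw,px,py,uw,ux,uy,wx,wy,xy
∂2: piv[ijk,ijx,iku,ikx,inp,inu,inw,inx,iny,ipu,ipw,ipx,ipy,iuy,iwx,iwy,ixy,jku,jkw,jky,juw,jux,jwx,knw,kuy] rk=25  ker:jkx,kuw,kux,kwy,kxy,npw,npx,nuy,nwx,puw,pux,puy,pwx,pwy,pxy,uwx,uwy,uxy,wxy
∂3: piv[ijkx,inpw,inpx,inwx,ipuy,ipwx,ipwy,ipxy,jkuw,kuwy,kuxy,puwx,puwy,puxy,pwxy] rk=15  ker:npwx,uwxy
b_3=(17−15)−0=2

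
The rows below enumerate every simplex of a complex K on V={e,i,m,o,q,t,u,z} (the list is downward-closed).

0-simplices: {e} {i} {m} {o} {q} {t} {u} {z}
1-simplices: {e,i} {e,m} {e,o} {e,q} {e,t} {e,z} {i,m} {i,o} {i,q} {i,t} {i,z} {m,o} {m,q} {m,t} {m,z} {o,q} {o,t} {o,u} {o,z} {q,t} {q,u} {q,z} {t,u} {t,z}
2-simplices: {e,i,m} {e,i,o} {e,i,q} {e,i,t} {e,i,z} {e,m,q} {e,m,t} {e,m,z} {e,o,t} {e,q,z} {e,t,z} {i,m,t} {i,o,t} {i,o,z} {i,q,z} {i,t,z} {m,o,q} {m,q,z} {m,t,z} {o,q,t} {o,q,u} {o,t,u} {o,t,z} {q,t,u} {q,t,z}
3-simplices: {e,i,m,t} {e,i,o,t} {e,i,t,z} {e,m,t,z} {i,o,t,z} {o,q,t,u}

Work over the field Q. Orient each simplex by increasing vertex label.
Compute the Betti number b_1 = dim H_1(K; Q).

b_1=0

n_0=8 n_1=24 n_2=25 n_3=6  [Q]
∂1: piv[ei,em,eo,eq,et,ez,ou] rk=7  ker:im,io,iq,it,iz,mo,mq,mt,mz,oq,ot,oz,qt,qu,qz,tu,tz
∂2: piv[eim,eio,eiq,eit,eiz,emq,emt,emz,eot,eqz,etz,ioz,moq,oqt,oqu,otu,qtz] rk=17  ker:imt,iot,iqz,itz,mqz,mtz,otz,qtu
∂3: piv[eimt,eiot,eitz,emtz,iotz,oqtu] rk=6
b_1=(24−7)−17=0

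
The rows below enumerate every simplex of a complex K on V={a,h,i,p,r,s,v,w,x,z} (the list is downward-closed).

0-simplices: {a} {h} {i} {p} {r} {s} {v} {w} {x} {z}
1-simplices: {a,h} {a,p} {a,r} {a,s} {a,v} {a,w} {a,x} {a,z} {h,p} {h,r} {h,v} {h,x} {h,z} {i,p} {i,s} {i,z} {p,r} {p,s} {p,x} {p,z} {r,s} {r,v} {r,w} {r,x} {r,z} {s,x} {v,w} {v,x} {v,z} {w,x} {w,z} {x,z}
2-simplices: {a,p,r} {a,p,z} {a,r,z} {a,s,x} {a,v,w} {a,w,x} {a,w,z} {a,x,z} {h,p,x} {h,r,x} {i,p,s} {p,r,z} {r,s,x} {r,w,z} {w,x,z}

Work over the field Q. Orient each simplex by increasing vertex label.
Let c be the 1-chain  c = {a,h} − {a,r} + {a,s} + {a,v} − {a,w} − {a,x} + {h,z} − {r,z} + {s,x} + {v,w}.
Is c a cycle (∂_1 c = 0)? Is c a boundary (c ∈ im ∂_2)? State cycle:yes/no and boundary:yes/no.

cycle:yes boundary:no

n_0=10 n_1=32 n_2=15  [Q]
∂1: piv[ah,ap,ar,as,av,aw,ax,az,ip] rk=9  ker:hp,hr,hv,hx,hz,is,iz,pr,ps,px,pz,rs,rv,rw,rx,rz,sx,vw,vx,vz,wx,wz,xz
∂2: piv[apr,apz,arz,asx,avw,awx,awz,axz,hpx,hrx,ips,rsx,rwz] rk=13  ker:prz,wxz
∂1c = 0
c vs im∂2: residual ≠ 0 ⇒ not boundary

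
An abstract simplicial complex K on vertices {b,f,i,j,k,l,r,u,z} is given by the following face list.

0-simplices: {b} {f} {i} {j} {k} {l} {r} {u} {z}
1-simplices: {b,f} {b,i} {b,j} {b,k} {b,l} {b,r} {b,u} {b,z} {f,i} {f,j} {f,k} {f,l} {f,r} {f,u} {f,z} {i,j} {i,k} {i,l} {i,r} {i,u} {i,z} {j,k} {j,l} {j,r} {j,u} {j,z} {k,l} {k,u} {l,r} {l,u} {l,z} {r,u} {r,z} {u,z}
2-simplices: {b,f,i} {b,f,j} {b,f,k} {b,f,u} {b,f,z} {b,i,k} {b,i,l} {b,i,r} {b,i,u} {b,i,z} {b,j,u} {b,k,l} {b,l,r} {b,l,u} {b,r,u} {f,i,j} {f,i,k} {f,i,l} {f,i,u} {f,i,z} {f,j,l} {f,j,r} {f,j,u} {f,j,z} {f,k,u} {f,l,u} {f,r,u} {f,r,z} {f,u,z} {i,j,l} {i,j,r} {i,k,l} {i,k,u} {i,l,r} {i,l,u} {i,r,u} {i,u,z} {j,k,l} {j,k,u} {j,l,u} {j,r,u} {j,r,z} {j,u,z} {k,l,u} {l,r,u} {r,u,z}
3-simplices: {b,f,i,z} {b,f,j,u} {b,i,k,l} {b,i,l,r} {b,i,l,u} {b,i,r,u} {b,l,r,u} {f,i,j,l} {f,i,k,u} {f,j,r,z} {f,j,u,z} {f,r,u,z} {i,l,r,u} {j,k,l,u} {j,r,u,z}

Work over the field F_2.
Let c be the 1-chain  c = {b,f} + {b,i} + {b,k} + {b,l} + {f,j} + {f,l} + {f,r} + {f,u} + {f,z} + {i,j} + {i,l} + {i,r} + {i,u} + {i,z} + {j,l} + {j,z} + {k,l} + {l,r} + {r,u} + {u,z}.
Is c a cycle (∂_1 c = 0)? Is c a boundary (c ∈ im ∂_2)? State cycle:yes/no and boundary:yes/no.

n_0=9 n_1=34 n_2=46 n_3=15  [Z2]
∂1: piv[bf,bi,bj,bk,bl,br,bu,bz] rk=8  ker:fi,fj,fk,fl,fr,fu,fz,ij,ik,il,ir,iu,iz,jk,jl,jr,ju,jz,kl,ku,lr,lu,lz,ru,rz,uz
∂2: piv[bfi,bfj,bfk,bfu,bfz,bik,bil,bir,biu,biz,bju,bkl,blr,blu,bru,fij,fil,fjl,fjr,fjz,fku,fru,frz,fuz,jkl] rk=25  ker:fik,fiu,fiz,fju,flu,ijl,ijr,ikl,iku,ilr,ilu,iru,iuz,jku,jlu,jru,jrz,juz,klu,lru,ruz
∂3: piv[bfiz,bfju,bikl,bilr,bilu,biru,blru,fijl,fiku,fjrz,fjuz,fruz,jklu,jruz] rk=14  ker:ilru
∂1c = 0
c vs im∂2: reduces to 0 ⇒ boundary

cycle:yes boundary:yes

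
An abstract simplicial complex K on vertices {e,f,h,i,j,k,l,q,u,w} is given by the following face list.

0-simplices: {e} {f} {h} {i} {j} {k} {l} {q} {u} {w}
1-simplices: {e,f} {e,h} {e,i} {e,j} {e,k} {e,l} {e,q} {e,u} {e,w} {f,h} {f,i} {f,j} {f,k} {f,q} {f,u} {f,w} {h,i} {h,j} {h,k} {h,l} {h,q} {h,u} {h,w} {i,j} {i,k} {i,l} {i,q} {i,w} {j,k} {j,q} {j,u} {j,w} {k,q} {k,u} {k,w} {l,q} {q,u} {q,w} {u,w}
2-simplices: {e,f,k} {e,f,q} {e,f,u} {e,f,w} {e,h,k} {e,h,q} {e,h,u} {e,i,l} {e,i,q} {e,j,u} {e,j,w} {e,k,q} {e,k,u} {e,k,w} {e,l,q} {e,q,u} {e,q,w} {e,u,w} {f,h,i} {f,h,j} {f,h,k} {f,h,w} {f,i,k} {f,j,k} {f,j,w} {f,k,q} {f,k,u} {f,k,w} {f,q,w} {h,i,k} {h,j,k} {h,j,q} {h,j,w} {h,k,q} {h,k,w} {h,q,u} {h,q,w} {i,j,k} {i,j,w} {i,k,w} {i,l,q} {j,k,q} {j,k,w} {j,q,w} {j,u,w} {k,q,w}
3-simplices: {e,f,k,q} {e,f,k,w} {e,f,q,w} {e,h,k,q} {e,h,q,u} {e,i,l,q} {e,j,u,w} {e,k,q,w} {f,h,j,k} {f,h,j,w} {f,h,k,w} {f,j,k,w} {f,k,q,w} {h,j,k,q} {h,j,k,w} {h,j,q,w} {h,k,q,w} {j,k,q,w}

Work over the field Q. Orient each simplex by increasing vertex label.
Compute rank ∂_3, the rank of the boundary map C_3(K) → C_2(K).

n_0=10 n_1=39 n_2=46 n_3=18  [Q]
∂1: piv[ef,eh,ei,ej,ek,el,eq,eu,ew] rk=9  ker:fh,fi,fj,fk,fq,fu,fw,hi,hj,hk,hl,hq,hu,hw,ij,ik,il,iq,iw,jk,jq,ju,jw,kq,ku,kw,lq,qu,qw,uw
∂2: piv[efk,efq,efu,efw,ehk,ehq,ehu,eil,eiq,eju,ejw,ekq,eku,ekw,elq,equ,eqw,euw,fhi,fhj,fhk,fhw,fik,fjk,fjw,hjq,ijk,ijw] rk=28  ker:fkq,fku,fkw,fqw,hik,hjk,hjw,hkq,hkw,hqu,hqw,ikw,ilq,jkq,jkw,jqw,juw,kqw
∂3: piv[efkq,efkw,efqw,ehkq,ehqu,eilq,ejuw,ekqw,fhjk,fhjw,fhkw,fjkw,hjkq,hjqw,hkqw] rk=15  ker:fkqw,hjkw,jkqw
rk∂_3=15

rank∂_3=15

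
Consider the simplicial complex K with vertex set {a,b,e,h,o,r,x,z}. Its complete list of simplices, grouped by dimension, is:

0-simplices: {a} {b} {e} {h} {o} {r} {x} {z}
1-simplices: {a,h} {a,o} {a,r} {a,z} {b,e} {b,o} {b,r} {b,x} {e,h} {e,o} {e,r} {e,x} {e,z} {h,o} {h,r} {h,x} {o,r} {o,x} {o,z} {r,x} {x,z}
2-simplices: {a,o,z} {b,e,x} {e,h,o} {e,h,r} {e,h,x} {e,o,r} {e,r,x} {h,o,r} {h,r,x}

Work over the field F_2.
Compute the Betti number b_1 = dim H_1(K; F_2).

n_0=8 n_1=21 n_2=9  [Z2]
∂1: piv[ah,ao,ar,az,be,bo,bx] rk=7  ker:br,eh,eo,er,ex,ez,ho,hr,hx,or,ox,oz,rx,xz
∂2: piv[aoz,bex,eho,ehr,ehx,eor,erx] rk=7  ker:hor,hrx
b_1=(21−7)−7=7

b_1=7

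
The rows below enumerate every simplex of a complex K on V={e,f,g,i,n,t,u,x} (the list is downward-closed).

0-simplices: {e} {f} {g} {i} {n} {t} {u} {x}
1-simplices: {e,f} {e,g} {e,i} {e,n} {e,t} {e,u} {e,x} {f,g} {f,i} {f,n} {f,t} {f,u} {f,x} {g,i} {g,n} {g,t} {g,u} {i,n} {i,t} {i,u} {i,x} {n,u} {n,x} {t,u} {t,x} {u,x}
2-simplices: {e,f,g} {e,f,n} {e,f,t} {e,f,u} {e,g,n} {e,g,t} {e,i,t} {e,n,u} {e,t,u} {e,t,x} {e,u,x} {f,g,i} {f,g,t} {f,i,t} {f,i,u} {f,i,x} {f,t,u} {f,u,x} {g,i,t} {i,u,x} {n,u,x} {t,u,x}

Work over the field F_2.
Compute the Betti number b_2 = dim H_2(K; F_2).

b_2=5

n_0=8 n_1=26 n_2=22  [Z2]
∂1: piv[ef,eg,ei,en,et,eu,ex] rk=7  ker:fg,fi,fn,ft,fu,fx,gi,gn,gt,gu,in,it,iu,ix,nu,nx,tu,tx,ux
∂2: piv[efg,efn,eft,efu,egn,egt,eit,enu,etu,etx,eux,fgi,fit,fiu,fix,fux,nux] rk=17  ker:fgt,ftu,git,iux,tux
b_2=(22−17)−0=5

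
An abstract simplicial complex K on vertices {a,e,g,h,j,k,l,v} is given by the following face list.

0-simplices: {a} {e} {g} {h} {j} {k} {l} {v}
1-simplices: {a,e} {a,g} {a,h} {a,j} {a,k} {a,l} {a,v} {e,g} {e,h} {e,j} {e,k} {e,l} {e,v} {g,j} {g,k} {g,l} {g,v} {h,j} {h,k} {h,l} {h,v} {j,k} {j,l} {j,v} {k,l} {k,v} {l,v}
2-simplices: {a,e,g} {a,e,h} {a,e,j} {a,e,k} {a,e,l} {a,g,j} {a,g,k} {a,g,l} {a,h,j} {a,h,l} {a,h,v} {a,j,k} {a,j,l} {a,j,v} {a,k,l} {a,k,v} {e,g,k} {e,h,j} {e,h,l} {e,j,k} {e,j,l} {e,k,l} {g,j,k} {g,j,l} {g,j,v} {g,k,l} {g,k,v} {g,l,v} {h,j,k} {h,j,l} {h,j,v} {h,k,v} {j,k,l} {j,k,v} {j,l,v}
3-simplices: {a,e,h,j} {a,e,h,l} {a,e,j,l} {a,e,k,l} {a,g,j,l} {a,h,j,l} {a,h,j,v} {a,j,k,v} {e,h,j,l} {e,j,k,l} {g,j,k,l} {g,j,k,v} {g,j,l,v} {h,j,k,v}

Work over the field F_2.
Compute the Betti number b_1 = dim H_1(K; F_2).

b_1=1

n_0=8 n_1=27 n_2=35 n_3=14  [Z2]
∂1: piv[ae,ag,ah,aj,ak,al,av] rk=7  ker:eg,eh,ej,ek,el,ev,gj,gk,gl,gv,hj,hk,hl,hv,jk,jl,jv,kl,kv,lv
∂2: piv[aeg,aeh,aej,aek,ael,agj,agk,agl,ahj,ahl,ahv,ajk,ajl,ajv,akl,akv,gjv,glv,hjk] rk=19  ker:egk,ehj,ehl,ejk,ejl,ekl,gjk,gjl,gkl,gkv,hjl,hjv,hkv,jkl,jkv,jlv
∂3: piv[aehj,aehl,aejl,aekl,agjl,ahjl,ahjv,ajkv,ejkl,gjkl,gjkv,gjlv,hjkv] rk=13  ker:ehjl
b_1=(27−7)−19=1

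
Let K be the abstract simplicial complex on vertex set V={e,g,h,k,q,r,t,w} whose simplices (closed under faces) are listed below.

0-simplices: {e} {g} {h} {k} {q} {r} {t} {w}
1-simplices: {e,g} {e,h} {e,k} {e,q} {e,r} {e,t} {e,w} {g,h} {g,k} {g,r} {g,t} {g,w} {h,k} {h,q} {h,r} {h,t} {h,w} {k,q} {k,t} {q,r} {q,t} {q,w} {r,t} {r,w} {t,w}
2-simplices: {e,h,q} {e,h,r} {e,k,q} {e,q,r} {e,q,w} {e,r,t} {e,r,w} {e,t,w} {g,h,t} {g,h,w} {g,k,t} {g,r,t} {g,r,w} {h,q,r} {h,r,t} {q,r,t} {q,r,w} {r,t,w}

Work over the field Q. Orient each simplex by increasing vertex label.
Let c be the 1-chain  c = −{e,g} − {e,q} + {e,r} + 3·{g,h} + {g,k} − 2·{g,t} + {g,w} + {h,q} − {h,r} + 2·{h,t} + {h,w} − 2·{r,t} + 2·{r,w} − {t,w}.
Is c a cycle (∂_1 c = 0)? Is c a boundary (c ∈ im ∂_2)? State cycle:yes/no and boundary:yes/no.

n_0=8 n_1=25 n_2=18  [Q]
∂1: piv[eg,eh,ek,eq,er,et,ew] rk=7  ker:gh,gk,gr,gt,gw,hk,hq,hr,ht,hw,kq,kt,qr,qt,qw,rt,rw,tw
∂2: piv[ehq,ehr,ekq,eqr,eqw,ert,erw,etw,ght,ghw,gkt,grt,grw,hrt,qrt] rk=15  ker:hqr,qrw,rtw
∂1c = {e} − 4·{g} + {k} − {t} + 3·{w}

cycle:no boundary:no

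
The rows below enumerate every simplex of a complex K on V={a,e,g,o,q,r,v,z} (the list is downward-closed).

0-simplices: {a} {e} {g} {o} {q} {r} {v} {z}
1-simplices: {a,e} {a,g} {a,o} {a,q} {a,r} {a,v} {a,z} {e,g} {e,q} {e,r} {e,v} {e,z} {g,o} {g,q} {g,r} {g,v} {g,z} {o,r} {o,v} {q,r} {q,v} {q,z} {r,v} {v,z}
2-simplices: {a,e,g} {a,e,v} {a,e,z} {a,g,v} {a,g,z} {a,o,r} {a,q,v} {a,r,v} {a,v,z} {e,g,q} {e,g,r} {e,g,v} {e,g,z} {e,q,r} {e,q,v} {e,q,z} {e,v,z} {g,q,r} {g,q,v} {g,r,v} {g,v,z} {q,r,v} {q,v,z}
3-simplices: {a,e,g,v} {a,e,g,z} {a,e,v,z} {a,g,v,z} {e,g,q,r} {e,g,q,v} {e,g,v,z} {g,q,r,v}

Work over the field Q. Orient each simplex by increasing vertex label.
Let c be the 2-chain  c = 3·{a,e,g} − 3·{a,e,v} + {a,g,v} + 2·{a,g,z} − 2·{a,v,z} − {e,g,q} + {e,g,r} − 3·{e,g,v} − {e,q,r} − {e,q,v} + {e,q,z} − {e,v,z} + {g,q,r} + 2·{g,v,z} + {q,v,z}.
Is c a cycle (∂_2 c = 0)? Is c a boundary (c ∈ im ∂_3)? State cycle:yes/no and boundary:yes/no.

cycle:yes boundary:no

n_0=8 n_1=24 n_2=23 n_3=8  [Q]
∂1: piv[ae,ag,ao,aq,ar,av,az] rk=7  ker:eg,eq,er,ev,ez,go,gq,gr,gv,gz,or,ov,qr,qv,qz,rv,vz
∂2: piv[aeg,aev,aez,agv,agz,aor,aqv,arv,avz,egq,egr,eqr,eqv,eqz,grv] rk=15  ker:egv,egz,evz,gqr,gqv,gvz,qrv,qvz
∂3: piv[aegv,aegz,aevz,agvz,egqr,egqv,gqrv] rk=7  ker:egvz
∂2c = 0
c vs im∂3: residual ≠ 0 ⇒ not boundary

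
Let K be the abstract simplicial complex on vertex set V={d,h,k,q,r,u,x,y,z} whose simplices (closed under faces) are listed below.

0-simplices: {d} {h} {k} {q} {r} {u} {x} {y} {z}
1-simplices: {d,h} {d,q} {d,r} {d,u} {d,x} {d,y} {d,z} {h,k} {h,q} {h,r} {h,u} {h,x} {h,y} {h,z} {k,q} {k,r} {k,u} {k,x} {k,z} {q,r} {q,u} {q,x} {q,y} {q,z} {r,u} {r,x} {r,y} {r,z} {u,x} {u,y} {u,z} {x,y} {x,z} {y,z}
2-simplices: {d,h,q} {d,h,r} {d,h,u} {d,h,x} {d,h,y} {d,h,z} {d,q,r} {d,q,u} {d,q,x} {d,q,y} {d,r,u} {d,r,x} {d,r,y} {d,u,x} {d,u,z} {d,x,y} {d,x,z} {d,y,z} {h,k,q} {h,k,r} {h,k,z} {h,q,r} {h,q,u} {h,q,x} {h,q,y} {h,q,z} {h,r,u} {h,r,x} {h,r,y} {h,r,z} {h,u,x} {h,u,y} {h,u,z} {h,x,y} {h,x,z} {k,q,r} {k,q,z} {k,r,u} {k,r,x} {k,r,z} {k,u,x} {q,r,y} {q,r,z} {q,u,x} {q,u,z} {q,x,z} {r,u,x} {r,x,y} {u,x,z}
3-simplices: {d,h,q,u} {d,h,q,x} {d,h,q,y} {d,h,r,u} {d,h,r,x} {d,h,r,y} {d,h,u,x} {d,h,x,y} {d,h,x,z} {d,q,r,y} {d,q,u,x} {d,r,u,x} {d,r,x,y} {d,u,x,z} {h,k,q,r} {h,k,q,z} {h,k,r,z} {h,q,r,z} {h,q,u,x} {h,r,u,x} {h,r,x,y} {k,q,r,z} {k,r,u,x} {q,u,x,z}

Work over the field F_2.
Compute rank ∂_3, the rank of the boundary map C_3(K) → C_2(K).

rank∂_3=20

n_0=9 n_1=34 n_2=49 n_3=24  [Z2]
∂1: piv[dh,dq,dr,du,dx,dy,dz,hk] rk=8  ker:hq,hr,hu,hx,hy,hz,kq,kr,ku,kx,kz,qr,qu,qx,qy,qz,ru,rx,ry,rz,ux,uy,uz,xy,xz,yz
∂2: piv[dhq,dhr,dhu,dhx,dhy,dhz,dqr,dqu,dqx,dqy,dru,drx,dry,dux,duz,dxy,dxz,dyz,hkq,hkr,hkz,hqz,hrz,huy,kru,krx] rk=26  ker:hqr,hqu,hqx,hqy,hru,hrx,hry,hux,huz,hxy,hxz,kqr,kqz,krz,kux,qry,qrz,qux,quz,qxz,rux,rxy,uxz
∂3: piv[dhqu,dhqx,dhqy,dhru,dhrx,dhry,dhux,dhxy,dhxz,dqry,dqux,drux,drxy,duxz,hkqr,hkqz,hkrz,hqrz,krux,quxz] rk=20  ker:hqux,hrux,hrxy,kqrz
rk∂_3=20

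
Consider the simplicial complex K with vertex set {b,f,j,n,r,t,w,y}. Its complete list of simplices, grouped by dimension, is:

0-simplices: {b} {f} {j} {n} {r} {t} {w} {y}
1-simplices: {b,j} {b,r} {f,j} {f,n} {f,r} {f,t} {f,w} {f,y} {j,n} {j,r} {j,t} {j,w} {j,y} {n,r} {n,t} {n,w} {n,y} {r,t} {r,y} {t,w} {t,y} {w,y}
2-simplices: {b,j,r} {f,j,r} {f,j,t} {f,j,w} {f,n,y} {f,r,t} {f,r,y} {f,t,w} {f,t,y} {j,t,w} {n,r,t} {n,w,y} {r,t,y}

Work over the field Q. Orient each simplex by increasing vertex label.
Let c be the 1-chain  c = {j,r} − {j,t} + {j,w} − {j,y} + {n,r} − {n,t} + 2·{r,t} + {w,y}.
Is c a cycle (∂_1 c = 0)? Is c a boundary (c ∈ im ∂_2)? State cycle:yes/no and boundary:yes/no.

cycle:yes boundary:no

n_0=8 n_1=22 n_2=13  [Q]
∂1: piv[bj,br,fj,fn,ft,fw,fy] rk=7  ker:fr,jn,jr,jt,jw,jy,nr,nt,nw,ny,rt,ry,tw,ty,wy
∂2: piv[bjr,fjr,fjt,fjw,fny,frt,fry,ftw,fty,nrt,nwy] rk=11  ker:jtw,rty
∂1c = 0
c vs im∂2: residual ≠ 0 ⇒ not boundary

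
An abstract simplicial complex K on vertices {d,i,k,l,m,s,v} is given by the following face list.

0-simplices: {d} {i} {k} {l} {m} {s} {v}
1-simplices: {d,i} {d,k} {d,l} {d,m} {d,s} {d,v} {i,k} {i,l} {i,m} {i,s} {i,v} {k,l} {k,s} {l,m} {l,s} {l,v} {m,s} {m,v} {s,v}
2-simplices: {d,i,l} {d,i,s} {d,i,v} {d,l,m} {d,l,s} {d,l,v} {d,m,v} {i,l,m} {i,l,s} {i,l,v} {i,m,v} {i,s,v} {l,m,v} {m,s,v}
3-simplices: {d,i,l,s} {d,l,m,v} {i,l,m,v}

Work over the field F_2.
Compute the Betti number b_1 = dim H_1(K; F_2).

b_1=3

n_0=7 n_1=19 n_2=14 n_3=3  [Z2]
∂1: piv[di,dk,dl,dm,ds,dv] rk=6  ker:ik,il,im,is,iv,kl,ks,lm,ls,lv,ms,mv,sv
∂2: piv[dil,dis,div,dlm,dls,dlv,dmv,ilm,isv,msv] rk=10  ker:ils,ilv,imv,lmv
∂3: piv[dils,dlmv,ilmv] rk=3
b_1=(19−6)−10=3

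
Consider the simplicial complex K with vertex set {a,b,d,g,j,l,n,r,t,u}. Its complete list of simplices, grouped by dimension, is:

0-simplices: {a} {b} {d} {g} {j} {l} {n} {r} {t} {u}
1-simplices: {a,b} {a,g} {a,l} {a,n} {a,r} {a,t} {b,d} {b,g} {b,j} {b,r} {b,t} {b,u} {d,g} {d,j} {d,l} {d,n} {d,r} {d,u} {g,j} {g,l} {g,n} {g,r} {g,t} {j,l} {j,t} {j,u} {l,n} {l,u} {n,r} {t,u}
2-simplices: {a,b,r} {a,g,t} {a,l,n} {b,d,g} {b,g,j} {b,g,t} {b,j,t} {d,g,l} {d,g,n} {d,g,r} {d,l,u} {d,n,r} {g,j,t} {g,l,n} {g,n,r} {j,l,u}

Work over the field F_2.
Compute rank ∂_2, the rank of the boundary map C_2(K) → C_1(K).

rank∂_2=14

n_0=10 n_1=30 n_2=16  [Z2]
∂1: piv[ab,ag,al,an,ar,at,bd,bj,bu] rk=9  ker:bg,br,bt,dg,dj,dl,dn,dr,du,gj,gl,gn,gr,gt,jl,jt,ju,ln,lu,nr,tu
∂2: piv[abr,agt,aln,bdg,bgj,bgt,bjt,dgl,dgn,dgr,dlu,dnr,gln,jlu] rk=14  ker:gjt,gnr
rk∂_2=14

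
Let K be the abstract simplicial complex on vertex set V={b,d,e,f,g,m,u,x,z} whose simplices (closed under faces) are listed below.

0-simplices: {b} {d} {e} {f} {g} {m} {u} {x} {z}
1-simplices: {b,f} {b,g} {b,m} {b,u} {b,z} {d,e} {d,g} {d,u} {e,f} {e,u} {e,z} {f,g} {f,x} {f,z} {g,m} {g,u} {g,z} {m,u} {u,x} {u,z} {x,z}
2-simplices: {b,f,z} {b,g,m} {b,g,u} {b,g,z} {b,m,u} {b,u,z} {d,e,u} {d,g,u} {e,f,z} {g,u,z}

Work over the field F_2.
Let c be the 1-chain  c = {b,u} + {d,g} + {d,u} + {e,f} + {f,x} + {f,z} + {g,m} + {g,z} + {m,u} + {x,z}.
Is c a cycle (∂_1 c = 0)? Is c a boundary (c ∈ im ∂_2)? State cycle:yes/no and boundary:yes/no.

n_0=9 n_1=21 n_2=10  [Z2]
∂1: piv[bf,bg,bm,bu,bz,de,dg,fx] rk=8  ker:du,ef,eu,ez,fg,fz,gm,gu,gz,mu,ux,uz,xz
∂2: piv[bfz,bgm,bgu,bgz,bmu,buz,deu,dgu,efz] rk=9  ker:guz
∂1c = {b} + {e} + {f} + {g} + {u} + {z}

cycle:no boundary:no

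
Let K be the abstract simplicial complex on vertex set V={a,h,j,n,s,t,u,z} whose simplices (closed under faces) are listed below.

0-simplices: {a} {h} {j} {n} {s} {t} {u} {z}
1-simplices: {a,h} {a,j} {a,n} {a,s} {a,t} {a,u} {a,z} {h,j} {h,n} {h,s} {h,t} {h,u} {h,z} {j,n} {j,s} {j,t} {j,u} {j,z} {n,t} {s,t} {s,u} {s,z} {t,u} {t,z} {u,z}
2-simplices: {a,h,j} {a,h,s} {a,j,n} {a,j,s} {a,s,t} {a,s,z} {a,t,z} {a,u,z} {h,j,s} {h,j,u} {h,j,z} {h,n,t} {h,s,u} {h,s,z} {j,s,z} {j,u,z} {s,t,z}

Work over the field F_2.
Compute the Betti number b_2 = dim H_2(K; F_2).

b_2=3

n_0=8 n_1=25 n_2=17  [Z2]
∂1: piv[ah,aj,an,as,at,au,az] rk=7  ker:hj,hn,hs,ht,hu,hz,jn,js,jt,ju,jz,nt,st,su,sz,tu,tz,uz
∂2: piv[ahj,ahs,ajn,ajs,ast,asz,atz,auz,hju,hjz,hnt,hsu,hsz,juz] rk=14  ker:hjs,jsz,stz
b_2=(17−14)−0=3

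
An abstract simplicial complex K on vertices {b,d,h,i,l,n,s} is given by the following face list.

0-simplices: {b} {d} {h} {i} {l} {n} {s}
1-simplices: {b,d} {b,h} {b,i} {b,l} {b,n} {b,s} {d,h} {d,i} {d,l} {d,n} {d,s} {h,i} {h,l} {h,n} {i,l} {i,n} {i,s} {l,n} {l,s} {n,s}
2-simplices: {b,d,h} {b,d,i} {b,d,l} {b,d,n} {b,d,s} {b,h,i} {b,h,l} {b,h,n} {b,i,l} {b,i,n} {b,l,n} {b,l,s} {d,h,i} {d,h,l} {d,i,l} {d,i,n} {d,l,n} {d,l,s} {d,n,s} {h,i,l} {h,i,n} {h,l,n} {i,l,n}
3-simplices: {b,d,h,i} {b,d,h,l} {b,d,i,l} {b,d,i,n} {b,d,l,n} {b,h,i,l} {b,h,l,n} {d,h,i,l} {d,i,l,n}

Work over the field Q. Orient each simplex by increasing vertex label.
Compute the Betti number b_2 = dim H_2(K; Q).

n_0=7 n_1=20 n_2=23 n_3=9  [Q]
∂1: piv[bd,bh,bi,bl,bn,bs] rk=6  ker:dh,di,dl,dn,ds,hi,hl,hn,il,in,is,ln,ls,ns
∂2: piv[bdh,bdi,bdl,bdn,bds,bhi,bhl,bhn,bil,bin,bln,bls,dns] rk=13  ker:dhi,dhl,dil,din,dln,dls,hil,hin,hln,iln
∂3: piv[bdhi,bdhl,bdil,bdin,bdln,bhil,bhln,diln] rk=8  ker:dhil
b_2=(23−13)−8=2

b_2=2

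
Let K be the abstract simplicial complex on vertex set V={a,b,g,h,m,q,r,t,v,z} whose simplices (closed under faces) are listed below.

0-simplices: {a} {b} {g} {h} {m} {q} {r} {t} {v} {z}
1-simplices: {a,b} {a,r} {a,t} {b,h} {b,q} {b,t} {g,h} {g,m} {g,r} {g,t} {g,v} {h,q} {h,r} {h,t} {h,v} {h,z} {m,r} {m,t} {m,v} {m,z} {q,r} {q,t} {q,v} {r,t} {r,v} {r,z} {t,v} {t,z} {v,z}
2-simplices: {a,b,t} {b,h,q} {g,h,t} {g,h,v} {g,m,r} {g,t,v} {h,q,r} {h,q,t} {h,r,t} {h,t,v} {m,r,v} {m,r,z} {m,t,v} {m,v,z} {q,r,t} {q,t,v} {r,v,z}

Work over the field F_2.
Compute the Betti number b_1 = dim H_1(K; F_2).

n_0=10 n_1=29 n_2=17  [Z2]
∂1: piv[ab,ar,at,bh,bq,gh,gm,gv,hz] rk=9  ker:bt,gr,gt,hq,hr,ht,hv,mr,mt,mv,mz,qr,qt,qv,rt,rv,rz,tv,tz,vz
∂2: piv[abt,bhq,ght,ghv,gmr,gtv,hqr,hqt,hrt,mrv,mrz,mtv,mvz,qtv] rk=14  ker:htv,qrt,rvz
b_1=(29−9)−14=6

b_1=6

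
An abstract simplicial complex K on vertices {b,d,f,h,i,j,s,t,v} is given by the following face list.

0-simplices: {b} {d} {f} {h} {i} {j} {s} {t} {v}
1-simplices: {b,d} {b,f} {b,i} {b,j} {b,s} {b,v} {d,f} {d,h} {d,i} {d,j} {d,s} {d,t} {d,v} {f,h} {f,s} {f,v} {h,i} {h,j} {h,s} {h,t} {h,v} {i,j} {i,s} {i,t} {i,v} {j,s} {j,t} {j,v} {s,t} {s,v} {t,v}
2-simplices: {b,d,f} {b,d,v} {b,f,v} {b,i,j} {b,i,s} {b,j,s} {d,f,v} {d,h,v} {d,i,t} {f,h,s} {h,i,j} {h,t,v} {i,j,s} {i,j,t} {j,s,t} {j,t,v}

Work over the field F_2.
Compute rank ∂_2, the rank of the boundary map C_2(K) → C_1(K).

n_0=9 n_1=31 n_2=16  [Z2]
∂1: piv[bd,bf,bi,bj,bs,bv,dh,dt] rk=8  ker:df,di,dj,ds,dv,fh,fs,fv,hi,hj,hs,ht,hv,ij,is,it,iv,js,jt,jv,st,sv,tv
∂2: piv[bdf,bdv,bfv,bij,bis,bjs,dhv,dit,fhs,hij,htv,ijt,jst,jtv] rk=14  ker:dfv,ijs
rk∂_2=14

rank∂_2=14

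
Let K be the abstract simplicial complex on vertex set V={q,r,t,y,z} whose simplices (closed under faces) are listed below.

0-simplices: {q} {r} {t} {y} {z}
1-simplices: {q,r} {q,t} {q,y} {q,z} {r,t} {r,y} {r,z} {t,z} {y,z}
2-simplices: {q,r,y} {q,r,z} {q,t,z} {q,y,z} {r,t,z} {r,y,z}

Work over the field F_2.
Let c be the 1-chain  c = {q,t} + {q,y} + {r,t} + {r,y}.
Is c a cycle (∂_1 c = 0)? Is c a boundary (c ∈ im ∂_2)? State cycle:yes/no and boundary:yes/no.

cycle:yes boundary:yes

n_0=5 n_1=9 n_2=6  [Z2]
∂1: piv[qr,qt,qy,qz] rk=4  ker:rt,ry,rz,tz,yz
∂2: piv[qry,qrz,qtz,qyz,rtz] rk=5  ker:ryz
∂1c = 0
c vs im∂2: reduces to 0 ⇒ boundary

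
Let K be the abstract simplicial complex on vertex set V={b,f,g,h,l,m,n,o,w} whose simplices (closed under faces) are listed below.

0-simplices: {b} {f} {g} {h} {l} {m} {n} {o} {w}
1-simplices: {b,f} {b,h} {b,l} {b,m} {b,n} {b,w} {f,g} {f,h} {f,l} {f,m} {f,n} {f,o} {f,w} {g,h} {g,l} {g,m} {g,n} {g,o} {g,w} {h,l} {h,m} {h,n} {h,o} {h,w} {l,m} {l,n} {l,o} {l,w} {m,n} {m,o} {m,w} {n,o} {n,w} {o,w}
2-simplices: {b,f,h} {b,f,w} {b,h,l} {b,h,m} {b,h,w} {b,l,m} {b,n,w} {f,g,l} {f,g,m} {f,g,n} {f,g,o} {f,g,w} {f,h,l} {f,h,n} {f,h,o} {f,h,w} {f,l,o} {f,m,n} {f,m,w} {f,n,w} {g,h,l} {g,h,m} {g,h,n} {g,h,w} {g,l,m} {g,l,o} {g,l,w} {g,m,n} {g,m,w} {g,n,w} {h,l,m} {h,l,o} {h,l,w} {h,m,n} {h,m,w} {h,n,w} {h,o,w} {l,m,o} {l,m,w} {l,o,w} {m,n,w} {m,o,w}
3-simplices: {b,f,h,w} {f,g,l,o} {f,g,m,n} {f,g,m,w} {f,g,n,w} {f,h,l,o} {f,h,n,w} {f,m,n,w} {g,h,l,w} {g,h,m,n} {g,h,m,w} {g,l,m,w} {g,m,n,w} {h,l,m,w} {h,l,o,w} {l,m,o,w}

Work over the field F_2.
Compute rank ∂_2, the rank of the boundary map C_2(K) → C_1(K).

rank∂_2=24

n_0=9 n_1=34 n_2=42 n_3=16  [Z2]
∂1: piv[bf,bh,bl,bm,bn,bw,fg,fo] rk=8  ker:fh,fl,fm,fn,fw,gh,gl,gm,gn,go,gw,hl,hm,hn,ho,hw,lm,ln,lo,lw,mn,mo,mw,no,nw,ow
∂2: piv[bfh,bfw,bhl,bhm,bhw,blm,bnw,fgl,fgm,fgn,fgo,fgw,fhl,fhn,fho,flo,fmn,fmw,fnw,ghl,ghm,glw,how,lmo] rk=24  ker:fhw,ghn,ghw,glm,glo,gmn,gmw,gnw,hlm,hlo,hlw,hmn,hmw,hnw,lmw,low,mnw,mow
∂3: piv[bfhw,fglo,fgmn,fgmw,fgnw,fhlo,fhnw,fmnw,ghlw,ghmn,ghmw,glmw,hlmw,hlow,lmow] rk=15  ker:gmnw
rk∂_2=24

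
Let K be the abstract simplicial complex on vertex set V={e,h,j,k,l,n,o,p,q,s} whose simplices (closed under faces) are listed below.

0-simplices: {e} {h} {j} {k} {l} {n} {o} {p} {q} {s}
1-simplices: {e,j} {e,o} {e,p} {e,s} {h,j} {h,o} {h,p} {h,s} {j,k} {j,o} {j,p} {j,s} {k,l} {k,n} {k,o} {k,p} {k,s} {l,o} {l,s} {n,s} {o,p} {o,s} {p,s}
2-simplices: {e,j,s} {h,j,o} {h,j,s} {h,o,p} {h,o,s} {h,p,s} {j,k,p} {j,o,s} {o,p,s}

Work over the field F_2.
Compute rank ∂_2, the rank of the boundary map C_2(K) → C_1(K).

n_0=10 n_1=23 n_2=9  [Z2]
∂1: piv[ej,eo,ep,es,hj,jk,kl,kn] rk=8  ker:ho,hp,hs,jo,jp,js,ko,kp,ks,lo,ls,ns,op,os,ps
∂2: piv[ejs,hjo,hjs,hop,hos,hps,jkp] rk=7  ker:jos,ops
rk∂_2=7

rank∂_2=7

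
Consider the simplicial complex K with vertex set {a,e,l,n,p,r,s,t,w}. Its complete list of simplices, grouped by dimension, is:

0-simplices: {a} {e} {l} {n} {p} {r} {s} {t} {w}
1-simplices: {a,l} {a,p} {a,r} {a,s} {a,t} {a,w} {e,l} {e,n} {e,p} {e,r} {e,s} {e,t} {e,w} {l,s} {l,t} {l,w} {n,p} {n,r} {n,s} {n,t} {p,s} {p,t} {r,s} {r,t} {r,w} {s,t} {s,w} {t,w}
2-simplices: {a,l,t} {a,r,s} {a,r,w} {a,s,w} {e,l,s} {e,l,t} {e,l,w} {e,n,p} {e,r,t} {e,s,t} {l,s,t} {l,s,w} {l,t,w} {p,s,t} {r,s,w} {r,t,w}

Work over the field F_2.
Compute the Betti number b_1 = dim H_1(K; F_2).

b_1=6

n_0=9 n_1=28 n_2=16  [Z2]
∂1: piv[al,ap,ar,as,at,aw,el,en] rk=8  ker:ep,er,es,et,ew,ls,lt,lw,np,nr,ns,nt,ps,pt,rs,rt,rw,st,sw,tw
∂2: piv[alt,ars,arw,asw,els,elt,elw,enp,ert,est,lsw,ltw,pst,rtw] rk=14  ker:lst,rsw
b_1=(28−8)−14=6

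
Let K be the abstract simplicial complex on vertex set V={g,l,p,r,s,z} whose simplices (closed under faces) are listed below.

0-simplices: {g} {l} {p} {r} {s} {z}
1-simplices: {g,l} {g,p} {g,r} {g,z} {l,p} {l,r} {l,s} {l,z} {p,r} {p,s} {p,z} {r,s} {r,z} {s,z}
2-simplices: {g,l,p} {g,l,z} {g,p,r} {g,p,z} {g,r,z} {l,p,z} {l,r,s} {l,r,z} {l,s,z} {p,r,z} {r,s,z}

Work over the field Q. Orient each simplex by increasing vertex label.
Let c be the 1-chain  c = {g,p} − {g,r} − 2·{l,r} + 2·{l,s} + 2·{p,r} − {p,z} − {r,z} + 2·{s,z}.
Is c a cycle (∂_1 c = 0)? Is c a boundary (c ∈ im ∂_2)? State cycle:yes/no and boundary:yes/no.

cycle:yes boundary:yes

n_0=6 n_1=14 n_2=11  [Q]
∂1: piv[gl,gp,gr,gz,ls] rk=5  ker:lp,lr,lz,pr,ps,pz,rs,rz,sz
∂2: piv[glp,glz,gpr,gpz,grz,lrs,lrz,lsz] rk=8  ker:lpz,prz,rsz
∂1c = 0
c vs im∂2: reduces to 0 ⇒ boundary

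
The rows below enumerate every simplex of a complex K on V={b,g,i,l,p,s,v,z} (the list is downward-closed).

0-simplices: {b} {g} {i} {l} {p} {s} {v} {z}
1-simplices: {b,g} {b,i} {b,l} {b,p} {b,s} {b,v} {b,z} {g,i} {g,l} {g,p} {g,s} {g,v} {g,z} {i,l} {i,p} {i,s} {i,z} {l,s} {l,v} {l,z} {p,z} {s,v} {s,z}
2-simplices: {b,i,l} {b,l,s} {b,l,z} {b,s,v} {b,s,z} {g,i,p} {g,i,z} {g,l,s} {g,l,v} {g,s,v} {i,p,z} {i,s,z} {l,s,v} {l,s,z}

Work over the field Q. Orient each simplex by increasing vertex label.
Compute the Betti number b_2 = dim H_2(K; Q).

b_2=2

n_0=8 n_1=23 n_2=14  [Q]
∂1: piv[bg,bi,bl,bp,bs,bv,bz] rk=7  ker:gi,gl,gp,gs,gv,gz,il,ip,is,iz,ls,lv,lz,pz,sv,sz
∂2: piv[bil,bls,blz,bsv,bsz,gip,giz,gls,glv,gsv,ipz,isz] rk=12  ker:lsv,lsz
b_2=(14−12)−0=2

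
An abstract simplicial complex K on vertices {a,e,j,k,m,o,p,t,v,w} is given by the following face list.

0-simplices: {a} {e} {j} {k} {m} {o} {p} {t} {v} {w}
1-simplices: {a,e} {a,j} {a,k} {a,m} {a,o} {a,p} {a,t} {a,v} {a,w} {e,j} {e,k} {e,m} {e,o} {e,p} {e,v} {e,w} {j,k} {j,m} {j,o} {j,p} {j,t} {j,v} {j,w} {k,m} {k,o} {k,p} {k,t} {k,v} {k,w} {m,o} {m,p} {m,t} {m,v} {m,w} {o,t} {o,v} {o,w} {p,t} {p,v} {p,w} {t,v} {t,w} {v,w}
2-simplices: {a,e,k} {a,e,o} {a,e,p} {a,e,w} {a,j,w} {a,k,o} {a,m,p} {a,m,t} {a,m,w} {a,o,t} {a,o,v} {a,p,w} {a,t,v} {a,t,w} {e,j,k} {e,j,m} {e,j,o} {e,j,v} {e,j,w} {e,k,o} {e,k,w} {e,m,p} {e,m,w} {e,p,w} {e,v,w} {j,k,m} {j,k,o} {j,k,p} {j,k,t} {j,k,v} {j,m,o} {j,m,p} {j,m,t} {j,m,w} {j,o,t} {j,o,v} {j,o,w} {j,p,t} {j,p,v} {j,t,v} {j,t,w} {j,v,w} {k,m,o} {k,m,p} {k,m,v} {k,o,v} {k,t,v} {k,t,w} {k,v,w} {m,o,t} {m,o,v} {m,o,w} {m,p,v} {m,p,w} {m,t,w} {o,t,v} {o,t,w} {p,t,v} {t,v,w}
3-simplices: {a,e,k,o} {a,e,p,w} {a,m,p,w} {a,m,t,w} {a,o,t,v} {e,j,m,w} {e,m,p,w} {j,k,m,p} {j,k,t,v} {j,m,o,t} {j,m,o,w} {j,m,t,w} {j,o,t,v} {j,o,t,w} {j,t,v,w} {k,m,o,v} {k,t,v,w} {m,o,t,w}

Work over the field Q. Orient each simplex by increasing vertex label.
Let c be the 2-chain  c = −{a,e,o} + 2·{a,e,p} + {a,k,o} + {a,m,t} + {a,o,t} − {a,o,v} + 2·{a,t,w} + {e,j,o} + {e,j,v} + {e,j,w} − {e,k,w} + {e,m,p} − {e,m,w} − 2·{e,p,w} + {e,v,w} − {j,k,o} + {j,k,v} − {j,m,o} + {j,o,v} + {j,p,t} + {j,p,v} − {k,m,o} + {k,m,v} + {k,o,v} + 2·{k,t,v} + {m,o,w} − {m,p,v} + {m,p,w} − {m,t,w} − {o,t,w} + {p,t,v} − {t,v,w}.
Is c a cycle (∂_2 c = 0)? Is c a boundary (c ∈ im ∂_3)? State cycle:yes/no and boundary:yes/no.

cycle:no boundary:no

n_0=10 n_1=43 n_2=59 n_3=18  [Q]
∂1: piv[ae,aj,ak,am,ao,ap,at,av,aw] rk=9  ker:ej,ek,em,eo,ep,ev,ew,jk,jm,jo,jp,jt,jv,jw,km,ko,kp,kt,kv,kw,mo,mp,mt,mv,mw,ot,ov,ow,pt,pv,pw,tv,tw,vw
∂2: piv[aek,aeo,aep,aew,ajw,ako,amp,amt,amw,aot,aov,apw,atv,atw,ejk,ejm,ejo,ejv,ejw,ekw,emp,evw,jkm,jkp,jkt,jkv,jmo,jmp,jmt,jov,jow,jpt,jpv,kmv] rk=34  ker:eko,emw,epw,jko,jmw,jot,jtv,jtw,jvw,kmo,kmp,kov,ktv,ktw,kvw,mot,mov,mow,mpv,mpw,mtw,otv,otw,ptv,tvw
∂3: piv[aeko,aepw,ampw,amtw,aotv,ejmw,empw,jkmp,jktv,jmot,jmow,jmtw,jotv,jotw,jtvw,kmov,ktvw] rk=17  ker:motw
∂2c = {a,e} + {a,k} + {a,m} − 2·{a,p} + {a,v} − 2·{a,w} + 3·{e,j} − {e,k} − 2·{e,o} − {e,p} + 2·{e,w} − {j,m} + 4·{j,o} + 2·{j,p} − {j,t} − 2·{j,v} + {j,w} + 2·{k,o} + 2·{k,t} − 3·{k,v} − {k,w} − {m,o} + {m,p} + 2·{m,v} − 2·{m,w} + {o,v} + 2·{o,w} + 2·{p,t} − {p,v} − {p,w} + 2·{t,v} + {t,w}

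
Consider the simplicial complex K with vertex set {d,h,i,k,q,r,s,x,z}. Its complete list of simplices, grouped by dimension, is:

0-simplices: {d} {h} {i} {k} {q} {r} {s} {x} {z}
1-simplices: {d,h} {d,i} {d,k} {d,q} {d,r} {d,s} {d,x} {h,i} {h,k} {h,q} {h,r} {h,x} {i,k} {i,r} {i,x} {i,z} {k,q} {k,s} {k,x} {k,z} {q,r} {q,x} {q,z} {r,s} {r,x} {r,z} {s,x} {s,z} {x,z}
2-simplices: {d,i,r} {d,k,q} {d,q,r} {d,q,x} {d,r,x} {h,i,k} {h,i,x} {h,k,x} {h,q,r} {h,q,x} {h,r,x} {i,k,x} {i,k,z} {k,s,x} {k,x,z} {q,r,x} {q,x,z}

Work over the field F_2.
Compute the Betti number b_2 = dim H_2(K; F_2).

b_2=3

n_0=9 n_1=29 n_2=17  [Z2]
∂1: piv[dh,di,dk,dq,dr,ds,dx,iz] rk=8  ker:hi,hk,hq,hr,hx,ik,ir,ix,kq,ks,kx,kz,qr,qx,qz,rs,rx,rz,sx,sz,xz
∂2: piv[dir,dkq,dqr,dqx,drx,hik,hix,hkx,hqr,hqx,ikz,ksx,kxz,qxz] rk=14  ker:hrx,ikx,qrx
b_2=(17−14)−0=3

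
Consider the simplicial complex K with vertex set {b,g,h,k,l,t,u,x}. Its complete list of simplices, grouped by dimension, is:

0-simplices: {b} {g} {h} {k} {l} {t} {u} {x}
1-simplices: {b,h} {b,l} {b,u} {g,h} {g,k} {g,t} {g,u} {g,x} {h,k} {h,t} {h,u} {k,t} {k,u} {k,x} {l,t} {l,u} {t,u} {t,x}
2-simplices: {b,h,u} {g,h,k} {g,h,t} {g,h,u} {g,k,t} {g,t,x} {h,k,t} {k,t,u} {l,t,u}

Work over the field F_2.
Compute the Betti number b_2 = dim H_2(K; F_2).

n_0=8 n_1=18 n_2=9  [Z2]
∂1: piv[bh,bl,bu,gh,gk,gt,gx] rk=7  ker:gu,hk,ht,hu,kt,ku,kx,lt,lu,tu,tx
∂2: piv[bhu,ghk,ght,ghu,gkt,gtx,ktu,ltu] rk=8  ker:hkt
b_2=(9−8)−0=1

b_2=1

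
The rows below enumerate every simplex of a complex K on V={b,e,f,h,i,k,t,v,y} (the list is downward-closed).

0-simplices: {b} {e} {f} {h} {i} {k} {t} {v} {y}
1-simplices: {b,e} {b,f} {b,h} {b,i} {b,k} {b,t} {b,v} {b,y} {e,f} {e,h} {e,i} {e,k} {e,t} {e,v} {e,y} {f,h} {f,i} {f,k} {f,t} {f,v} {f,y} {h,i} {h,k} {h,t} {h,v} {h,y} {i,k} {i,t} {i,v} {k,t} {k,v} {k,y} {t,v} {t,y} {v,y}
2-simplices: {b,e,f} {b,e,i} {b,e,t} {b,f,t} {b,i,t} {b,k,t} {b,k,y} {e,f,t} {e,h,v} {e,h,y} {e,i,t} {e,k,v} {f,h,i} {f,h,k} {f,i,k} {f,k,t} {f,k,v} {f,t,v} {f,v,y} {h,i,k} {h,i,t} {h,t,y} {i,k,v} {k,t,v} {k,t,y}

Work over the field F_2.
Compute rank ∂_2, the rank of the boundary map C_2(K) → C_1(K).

rank∂_2=21

n_0=9 n_1=35 n_2=25  [Z2]
∂1: piv[be,bf,bh,bi,bk,bt,bv,by] rk=8  ker:ef,eh,ei,ek,et,ev,ey,fh,fi,fk,ft,fv,fy,hi,hk,ht,hv,hy,ik,it,iv,kt,kv,ky,tv,ty,vy
∂2: piv[bef,bei,bet,bft,bit,bkt,bky,ehv,ehy,ekv,fhi,fhk,fik,fkt,fkv,ftv,fvy,hit,hty,ikv,kty] rk=21  ker:eft,eit,hik,ktv
rk∂_2=21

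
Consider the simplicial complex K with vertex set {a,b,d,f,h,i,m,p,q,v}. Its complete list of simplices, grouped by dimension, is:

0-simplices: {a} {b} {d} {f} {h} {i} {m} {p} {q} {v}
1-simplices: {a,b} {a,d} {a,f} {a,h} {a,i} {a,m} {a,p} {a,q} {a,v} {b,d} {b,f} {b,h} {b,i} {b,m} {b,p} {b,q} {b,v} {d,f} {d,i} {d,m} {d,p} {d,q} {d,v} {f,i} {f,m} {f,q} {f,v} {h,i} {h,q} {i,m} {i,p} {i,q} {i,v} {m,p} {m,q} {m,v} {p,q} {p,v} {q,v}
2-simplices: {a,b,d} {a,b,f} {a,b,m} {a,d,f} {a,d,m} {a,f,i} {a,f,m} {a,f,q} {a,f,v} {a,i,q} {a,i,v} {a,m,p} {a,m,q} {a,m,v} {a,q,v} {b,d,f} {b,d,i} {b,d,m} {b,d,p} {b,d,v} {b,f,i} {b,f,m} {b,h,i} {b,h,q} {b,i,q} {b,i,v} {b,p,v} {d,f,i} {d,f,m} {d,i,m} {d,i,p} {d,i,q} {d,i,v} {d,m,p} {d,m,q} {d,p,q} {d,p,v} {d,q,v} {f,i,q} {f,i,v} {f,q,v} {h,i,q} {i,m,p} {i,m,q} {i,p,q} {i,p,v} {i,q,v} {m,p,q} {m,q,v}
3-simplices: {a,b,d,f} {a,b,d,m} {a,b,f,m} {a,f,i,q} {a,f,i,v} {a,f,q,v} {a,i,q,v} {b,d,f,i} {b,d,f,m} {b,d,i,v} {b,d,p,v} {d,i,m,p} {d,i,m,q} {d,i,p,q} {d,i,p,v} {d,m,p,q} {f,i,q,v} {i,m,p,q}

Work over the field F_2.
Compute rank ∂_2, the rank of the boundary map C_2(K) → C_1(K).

rank∂_2=29

n_0=10 n_1=39 n_2=49 n_3=18  [Z2]
∂1: piv[ab,ad,af,ah,ai,am,ap,aq,av] rk=9  ker:bd,bf,bh,bi,bm,bp,bq,bv,df,di,dm,dp,dq,dv,fi,fm,fq,fv,hi,hq,im,ip,iq,iv,mp,mq,mv,pq,pv,qv
∂2: piv[abd,abf,abm,adf,adm,afi,afm,afq,afv,aiq,aiv,amp,amq,amv,aqv,bdi,bdp,bdv,bfi,bhi,bhq,biq,biv,bpv,dim,dip,diq,dmp,dpq] rk=29  ker:bdf,bdm,bfm,dfi,dfm,div,dmq,dpv,dqv,fiq,fiv,fqv,hiq,imp,imq,ipq,ipv,iqv,mpq,mqv
∂3: piv[abdf,abdm,abfm,afiq,afiv,afqv,aiqv,bdfi,bdfm,bdiv,bdpv,dimp,dimq,dipq,dipv,dmpq] rk=16  ker:fiqv,impq
rk∂_2=29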